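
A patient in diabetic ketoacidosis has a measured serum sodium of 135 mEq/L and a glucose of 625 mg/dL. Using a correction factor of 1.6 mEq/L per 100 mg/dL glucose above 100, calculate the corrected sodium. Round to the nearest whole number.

Corrected Na = measured Na + 1.6 · (glucose − 100)/100
= 135 + 1.6 · (625 − 100)/100
= 135 + 8.4
= 143.4 mEq/L

143 mEq/L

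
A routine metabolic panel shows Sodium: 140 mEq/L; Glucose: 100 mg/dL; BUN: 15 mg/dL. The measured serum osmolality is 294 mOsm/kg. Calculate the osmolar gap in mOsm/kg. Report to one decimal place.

Calculated osmolality = 2·Na + glucose/18 + BUN/2.8
= 2·140 + 100/18 + 15/2.8
= 280 + 5.56 + 5.36
= 290.92 mOsm/kg ≈ 290.9 mOsm/kg
Osmolar gap = measured − calculated = 294 − 290.9 = 3.1 mOsm/kg

3.1 mOsm/kg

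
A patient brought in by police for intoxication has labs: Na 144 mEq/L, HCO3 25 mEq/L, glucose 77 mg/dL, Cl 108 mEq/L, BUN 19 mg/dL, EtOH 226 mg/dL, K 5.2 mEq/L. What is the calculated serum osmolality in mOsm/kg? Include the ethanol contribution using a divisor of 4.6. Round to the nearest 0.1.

Calculated osmolality = 2·Na + glucose/18 + BUN/2.8 + ethanol/4.6
= 2·144 + 77/18 + 19/2.8 + 226/4.6
= 288 + 4.28 + 6.79 + 49.13
= 348.2 mOsm/kg

348.2 mOsm/kg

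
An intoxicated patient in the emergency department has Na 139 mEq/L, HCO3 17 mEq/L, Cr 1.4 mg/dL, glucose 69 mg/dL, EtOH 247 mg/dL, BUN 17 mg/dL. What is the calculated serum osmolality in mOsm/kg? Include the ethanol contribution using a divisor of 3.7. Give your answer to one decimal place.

354.7 mOsm/kg

Calculated osmolality = 2·Na + glucose/18 + BUN/2.8 + ethanol/3.7
= 2·139 + 69/18 + 17/2.8 + 247/3.7
= 278 + 3.83 + 6.07 + 66.76
= 354.66 mOsm/kg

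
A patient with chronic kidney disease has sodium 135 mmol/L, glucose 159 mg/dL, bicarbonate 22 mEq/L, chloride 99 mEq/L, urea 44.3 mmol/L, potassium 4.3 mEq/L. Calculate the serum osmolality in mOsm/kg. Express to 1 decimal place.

Calculated osmolality = 2·Na + glucose/18 + urea
= 2·135 + 159/18 + 44.3
= 270 + 8.83 + 44.30
= 323.13 mOsm/kg

323.1 mOsm/kg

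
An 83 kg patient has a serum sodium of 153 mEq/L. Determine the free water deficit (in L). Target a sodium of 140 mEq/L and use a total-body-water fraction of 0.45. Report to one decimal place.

3.5 L

TBW = 0.45 · 83 = 37.35 L
Free water deficit = TBW · (Na/140 − 1)
= 37.35 · (153/140 − 1)
= 37.35 · 0.0929
= 3.47 L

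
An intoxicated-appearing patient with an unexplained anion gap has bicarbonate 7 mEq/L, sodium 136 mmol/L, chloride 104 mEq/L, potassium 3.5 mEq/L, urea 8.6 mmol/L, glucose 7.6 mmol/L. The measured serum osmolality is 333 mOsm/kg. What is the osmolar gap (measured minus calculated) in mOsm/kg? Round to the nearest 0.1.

Calculated osmolality = 2·Na + glucose + urea
= 2·136 + 7.6 + 8.6
= 272 + 7.60 + 8.60
= 288.2 mOsm/kg ≈ 288.2 mOsm/kg
Osmolar gap = measured − calculated = 333 − 288.2 = 44.8 mOsm/kg

44.8 mOsm/kg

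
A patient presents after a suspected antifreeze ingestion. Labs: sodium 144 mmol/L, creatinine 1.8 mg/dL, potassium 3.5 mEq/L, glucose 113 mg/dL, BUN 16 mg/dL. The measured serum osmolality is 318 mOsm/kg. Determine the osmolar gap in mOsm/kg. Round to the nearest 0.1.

18.0 mOsm/kg

Calculated osmolality = 2·Na + glucose/18 + BUN/2.8
= 2·144 + 113/18 + 16/2.8
= 288 + 6.28 + 5.71
= 299.99 mOsm/kg ≈ 300.0 mOsm/kg
Osmolar gap = measured − calculated = 318 − 300.0 = 18.0 mOsm/kg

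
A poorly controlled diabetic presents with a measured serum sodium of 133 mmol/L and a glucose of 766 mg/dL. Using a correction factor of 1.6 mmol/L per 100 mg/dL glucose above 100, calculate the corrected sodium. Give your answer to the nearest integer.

144 mmol/L

Corrected Na = measured Na + 1.6 · (glucose − 100)/100
= 133 + 1.6 · (766 − 100)/100
= 133 + 10.7
= 143.7 mmol/L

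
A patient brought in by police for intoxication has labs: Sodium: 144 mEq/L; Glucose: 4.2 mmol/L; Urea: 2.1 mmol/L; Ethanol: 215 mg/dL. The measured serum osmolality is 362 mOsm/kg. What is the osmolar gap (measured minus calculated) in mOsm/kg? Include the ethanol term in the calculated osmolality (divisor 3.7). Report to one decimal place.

9.6 mOsm/kg

Calculated osmolality = 2·Na + glucose + urea + ethanol/3.7
= 2·144 + 4.2 + 2.1 + 215/3.7
= 288 + 4.20 + 2.10 + 58.11
= 352.41 mOsm/kg ≈ 352.4 mOsm/kg
Osmolar gap = measured − calculated = 362 − 352.4 = 9.6 mOsm/kg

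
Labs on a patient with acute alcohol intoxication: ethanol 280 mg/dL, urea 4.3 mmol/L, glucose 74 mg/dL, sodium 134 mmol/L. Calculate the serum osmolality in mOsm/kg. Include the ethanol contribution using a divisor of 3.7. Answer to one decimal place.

Calculated osmolality = 2·Na + glucose/18 + urea + ethanol/3.7
= 2·134 + 74/18 + 4.3 + 280/3.7
= 268 + 4.11 + 4.30 + 75.68
= 352.09 mOsm/kg

352.1 mOsm/kg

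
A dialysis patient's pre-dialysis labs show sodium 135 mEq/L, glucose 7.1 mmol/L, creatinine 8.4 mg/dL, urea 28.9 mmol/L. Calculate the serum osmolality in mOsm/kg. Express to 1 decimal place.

306.0 mOsm/kg

Calculated osmolality = 2·Na + glucose + urea
= 2·135 + 7.1 + 28.9
= 270 + 7.10 + 28.90
= 306 mOsm/kg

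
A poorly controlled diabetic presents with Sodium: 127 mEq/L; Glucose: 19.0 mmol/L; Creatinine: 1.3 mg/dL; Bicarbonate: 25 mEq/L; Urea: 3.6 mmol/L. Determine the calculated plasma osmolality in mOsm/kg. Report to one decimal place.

276.6 mOsm/kg

Calculated osmolality = 2·Na + glucose + urea
= 2·127 + 19 + 3.6
= 254 + 19 + 3.60
= 276.6 mOsm/kg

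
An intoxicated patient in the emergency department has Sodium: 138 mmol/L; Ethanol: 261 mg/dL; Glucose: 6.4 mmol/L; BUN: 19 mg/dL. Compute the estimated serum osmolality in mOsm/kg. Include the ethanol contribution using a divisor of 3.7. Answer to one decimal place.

359.7 mOsm/kg

Calculated osmolality = 2·Na + glucose + BUN/2.8 + ethanol/3.7
= 2·138 + 6.4 + 19/2.8 + 261/3.7
= 276 + 6.40 + 6.79 + 70.54
= 359.73 mOsm/kg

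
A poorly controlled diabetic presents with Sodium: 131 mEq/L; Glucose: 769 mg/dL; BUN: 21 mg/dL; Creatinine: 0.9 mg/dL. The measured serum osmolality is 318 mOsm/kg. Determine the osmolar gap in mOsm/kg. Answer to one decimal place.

5.8 mOsm/kg

Calculated osmolality = 2·Na + glucose/18 + BUN/2.8
= 2·131 + 769/18 + 21/2.8
= 262 + 42.72 + 7.50
= 312.22 mOsm/kg ≈ 312.2 mOsm/kg
Osmolar gap = measured − calculated = 318 − 312.2 = 5.8 mOsm/kg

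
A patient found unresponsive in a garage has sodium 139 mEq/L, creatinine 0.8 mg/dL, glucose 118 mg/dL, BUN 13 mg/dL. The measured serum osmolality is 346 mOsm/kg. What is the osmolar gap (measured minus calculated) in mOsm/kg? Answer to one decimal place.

56.8 mOsm/kg

Calculated osmolality = 2·Na + glucose/18 + BUN/2.8
= 2·139 + 118/18 + 13/2.8
= 278 + 6.56 + 4.64
= 289.2 mOsm/kg ≈ 289.2 mOsm/kg
Osmolar gap = measured − calculated = 346 − 289.2 = 56.8 mOsm/kg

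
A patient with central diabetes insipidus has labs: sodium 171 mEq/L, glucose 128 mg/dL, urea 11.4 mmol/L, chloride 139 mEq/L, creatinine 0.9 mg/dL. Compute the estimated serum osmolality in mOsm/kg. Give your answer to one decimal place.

Calculated osmolality = 2·Na + glucose/18 + urea
= 2·171 + 128/18 + 11.4
= 342 + 7.11 + 11.40
= 360.51 mOsm/kg

360.5 mOsm/kg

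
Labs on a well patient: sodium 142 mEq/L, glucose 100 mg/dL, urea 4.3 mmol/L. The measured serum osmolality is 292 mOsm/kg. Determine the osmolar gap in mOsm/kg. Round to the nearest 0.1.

Calculated osmolality = 2·Na + glucose/18 + urea
= 2·142 + 100/18 + 4.3
= 284 + 5.56 + 4.30
= 293.86 mOsm/kg ≈ 293.9 mOsm/kg
Osmolar gap = measured − calculated = 292 − 293.9 = -1.9 mOsm/kg

-1.9 mOsm/kg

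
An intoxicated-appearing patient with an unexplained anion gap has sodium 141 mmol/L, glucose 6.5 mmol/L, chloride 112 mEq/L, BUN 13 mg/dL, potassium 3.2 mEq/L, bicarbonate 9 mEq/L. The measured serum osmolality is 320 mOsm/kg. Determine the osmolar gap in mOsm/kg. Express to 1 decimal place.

Calculated osmolality = 2·Na + glucose + BUN/2.8
= 2·141 + 6.5 + 13/2.8
= 282 + 6.50 + 4.64
= 293.14 mOsm/kg ≈ 293.1 mOsm/kg
Osmolar gap = measured − calculated = 320 − 293.1 = 26.9 mOsm/kg

26.9 mOsm/kg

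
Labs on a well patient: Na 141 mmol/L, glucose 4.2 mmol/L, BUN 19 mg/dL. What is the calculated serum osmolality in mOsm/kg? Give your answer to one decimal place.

Calculated osmolality = 2·Na + glucose + BUN/2.8
= 2·141 + 4.2 + 19/2.8
= 282 + 4.20 + 6.79
= 292.99 mOsm/kg

293.0 mOsm/kg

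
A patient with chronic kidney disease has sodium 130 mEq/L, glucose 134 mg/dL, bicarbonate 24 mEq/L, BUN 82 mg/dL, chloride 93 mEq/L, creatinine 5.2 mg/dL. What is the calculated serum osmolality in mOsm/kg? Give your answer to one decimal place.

296.7 mOsm/kg

Calculated osmolality = 2·Na + glucose/18 + BUN/2.8
= 2·130 + 134/18 + 82/2.8
= 260 + 7.44 + 29.29
= 296.73 mOsm/kg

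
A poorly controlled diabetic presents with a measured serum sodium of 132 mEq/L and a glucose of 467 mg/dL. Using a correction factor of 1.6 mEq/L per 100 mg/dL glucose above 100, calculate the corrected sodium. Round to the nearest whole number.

138 mEq/L

Corrected Na = measured Na + 1.6 · (glucose − 100)/100
= 132 + 1.6 · (467 − 100)/100
= 132 + 5.9
= 137.9 mEq/L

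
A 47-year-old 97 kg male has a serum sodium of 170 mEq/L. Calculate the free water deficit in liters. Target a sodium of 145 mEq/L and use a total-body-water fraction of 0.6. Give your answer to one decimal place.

TBW = 0.6 · 97 = 58.2 L
Free water deficit = TBW · (Na/145 − 1)
= 58.2 · (170/145 − 1)
= 58.2 · 0.1724
= 10.03 L

10.0 L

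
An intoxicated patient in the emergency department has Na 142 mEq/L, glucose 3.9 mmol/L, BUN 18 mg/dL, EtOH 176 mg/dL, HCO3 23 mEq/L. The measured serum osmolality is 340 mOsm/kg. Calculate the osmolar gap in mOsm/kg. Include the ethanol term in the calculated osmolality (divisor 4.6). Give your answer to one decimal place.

Calculated osmolality = 2·Na + glucose + BUN/2.8 + ethanol/4.6
= 2·142 + 3.9 + 18/2.8 + 176/4.6
= 284 + 3.90 + 6.43 + 38.26
= 332.59 mOsm/kg ≈ 332.6 mOsm/kg
Osmolar gap = measured − calculated = 340 − 332.6 = 7.4 mOsm/kg

7.4 mOsm/kg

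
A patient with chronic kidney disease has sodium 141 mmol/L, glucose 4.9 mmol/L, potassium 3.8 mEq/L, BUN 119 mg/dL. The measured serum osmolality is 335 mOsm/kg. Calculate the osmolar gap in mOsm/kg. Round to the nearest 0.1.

Calculated osmolality = 2·Na + glucose + BUN/2.8
= 2·141 + 4.9 + 119/2.8
= 282 + 4.90 + 42.50
= 329.4 mOsm/kg ≈ 329.4 mOsm/kg
Osmolar gap = measured − calculated = 335 − 329.4 = 5.6 mOsm/kg

5.6 mOsm/kg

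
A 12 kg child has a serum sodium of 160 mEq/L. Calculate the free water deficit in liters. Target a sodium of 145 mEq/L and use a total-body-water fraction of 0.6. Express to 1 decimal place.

TBW = 0.6 · 12 = 7.2 L
Free water deficit = TBW · (Na/145 − 1)
= 7.2 · (160/145 − 1)
= 7.2 · 0.1034
= 0.74 L

0.7 L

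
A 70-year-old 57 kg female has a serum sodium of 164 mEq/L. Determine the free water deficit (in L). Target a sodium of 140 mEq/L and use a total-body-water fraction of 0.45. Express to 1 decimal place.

TBW = 0.45 · 57 = 25.65 L
Free water deficit = TBW · (Na/140 − 1)
= 25.65 · (164/140 − 1)
= 25.65 · 0.1714
= 4.4 L

4.4 L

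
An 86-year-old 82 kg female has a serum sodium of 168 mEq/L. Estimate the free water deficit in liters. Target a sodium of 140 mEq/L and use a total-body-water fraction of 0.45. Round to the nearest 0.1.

7.4 L

TBW = 0.45 · 82 = 36.9 L
Free water deficit = TBW · (Na/140 − 1)
= 36.9 · (168/140 − 1)
= 36.9 · 0.2
= 7.38 L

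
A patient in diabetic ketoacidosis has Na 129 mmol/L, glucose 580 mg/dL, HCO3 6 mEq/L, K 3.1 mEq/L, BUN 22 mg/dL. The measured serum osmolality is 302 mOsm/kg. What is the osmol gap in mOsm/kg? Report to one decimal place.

3.9 mOsm/kg

Calculated osmolality = 2·Na + glucose/18 + BUN/2.8
= 2·129 + 580/18 + 22/2.8
= 258 + 32.22 + 7.86
= 298.08 mOsm/kg ≈ 298.1 mOsm/kg
Osmolar gap = measured − calculated = 302 − 298.1 = 3.9 mOsm/kg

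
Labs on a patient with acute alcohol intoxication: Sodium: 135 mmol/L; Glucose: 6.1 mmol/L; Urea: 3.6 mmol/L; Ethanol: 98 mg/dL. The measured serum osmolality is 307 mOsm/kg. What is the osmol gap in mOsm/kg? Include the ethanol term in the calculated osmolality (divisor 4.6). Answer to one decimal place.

6.0 mOsm/kg

Calculated osmolality = 2·Na + glucose + urea + ethanol/4.6
= 2·135 + 6.1 + 3.6 + 98/4.6
= 270 + 6.10 + 3.60 + 21.30
= 301 mOsm/kg ≈ 301.0 mOsm/kg
Osmolar gap = measured − calculated = 307 − 301.0 = 6.0 mOsm/kg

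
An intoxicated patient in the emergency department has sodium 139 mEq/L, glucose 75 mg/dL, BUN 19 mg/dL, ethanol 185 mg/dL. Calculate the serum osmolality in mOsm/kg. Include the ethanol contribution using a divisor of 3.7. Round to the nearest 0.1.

339.0 mOsm/kg

Calculated osmolality = 2·Na + glucose/18 + BUN/2.8 + ethanol/3.7
= 2·139 + 75/18 + 19/2.8 + 185/3.7
= 278 + 4.17 + 6.79 + 50
= 338.96 mOsm/kg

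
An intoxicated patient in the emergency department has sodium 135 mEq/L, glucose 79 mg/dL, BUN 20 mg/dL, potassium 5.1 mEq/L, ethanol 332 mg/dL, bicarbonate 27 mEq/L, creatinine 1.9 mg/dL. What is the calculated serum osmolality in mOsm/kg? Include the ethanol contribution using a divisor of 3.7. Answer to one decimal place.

Calculated osmolality = 2·Na + glucose/18 + BUN/2.8 + ethanol/3.7
= 2·135 + 79/18 + 20/2.8 + 332/3.7
= 270 + 4.39 + 7.14 + 89.73
= 371.26 mOsm/kg

371.3 mOsm/kg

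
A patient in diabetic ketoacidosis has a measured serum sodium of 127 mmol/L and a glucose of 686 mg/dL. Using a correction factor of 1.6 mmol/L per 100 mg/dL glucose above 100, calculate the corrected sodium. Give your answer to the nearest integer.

Corrected Na = measured Na + 1.6 · (glucose − 100)/100
= 127 + 1.6 · (686 − 100)/100
= 127 + 9.4
= 136.4 mmol/L

136 mmol/L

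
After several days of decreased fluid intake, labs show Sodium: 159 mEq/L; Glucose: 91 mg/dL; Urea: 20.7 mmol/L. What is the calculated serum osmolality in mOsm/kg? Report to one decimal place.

Calculated osmolality = 2·Na + glucose/18 + urea
= 2·159 + 91/18 + 20.7
= 318 + 5.06 + 20.70
= 343.76 mOsm/kg

343.8 mOsm/kg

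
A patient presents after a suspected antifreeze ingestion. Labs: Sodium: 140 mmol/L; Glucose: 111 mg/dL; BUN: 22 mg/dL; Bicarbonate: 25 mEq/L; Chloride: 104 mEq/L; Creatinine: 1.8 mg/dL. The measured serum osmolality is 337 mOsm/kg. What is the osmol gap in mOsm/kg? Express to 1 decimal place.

43.0 mOsm/kg

Calculated osmolality = 2·Na + glucose/18 + BUN/2.8
= 2·140 + 111/18 + 22/2.8
= 280 + 6.17 + 7.86
= 294.03 mOsm/kg ≈ 294.0 mOsm/kg
Osmolar gap = measured − calculated = 337 − 294.0 = 43.0 mOsm/kg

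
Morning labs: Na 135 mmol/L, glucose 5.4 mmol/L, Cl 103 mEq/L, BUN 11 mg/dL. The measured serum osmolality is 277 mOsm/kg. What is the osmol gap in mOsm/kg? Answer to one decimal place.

Calculated osmolality = 2·Na + glucose + BUN/2.8
= 2·135 + 5.4 + 11/2.8
= 270 + 5.40 + 3.93
= 279.33 mOsm/kg ≈ 279.3 mOsm/kg
Osmolar gap = measured − calculated = 277 − 279.3 = -2.3 mOsm/kg

-2.3 mOsm/kg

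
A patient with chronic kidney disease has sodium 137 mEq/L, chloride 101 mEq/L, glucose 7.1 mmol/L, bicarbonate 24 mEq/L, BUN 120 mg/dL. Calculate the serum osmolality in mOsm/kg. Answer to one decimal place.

324.0 mOsm/kg

Calculated osmolality = 2·Na + glucose + BUN/2.8
= 2·137 + 7.1 + 120/2.8
= 274 + 7.10 + 42.86
= 323.96 mOsm/kg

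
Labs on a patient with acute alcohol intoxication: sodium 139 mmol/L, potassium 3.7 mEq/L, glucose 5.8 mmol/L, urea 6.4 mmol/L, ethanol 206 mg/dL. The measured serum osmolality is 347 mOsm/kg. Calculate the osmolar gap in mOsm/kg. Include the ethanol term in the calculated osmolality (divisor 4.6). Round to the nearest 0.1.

12.0 mOsm/kg

Calculated osmolality = 2·Na + glucose + urea + ethanol/4.6
= 2·139 + 5.8 + 6.4 + 206/4.6
= 278 + 5.80 + 6.40 + 44.78
= 334.98 mOsm/kg ≈ 335.0 mOsm/kg
Osmolar gap = measured − calculated = 347 − 335.0 = 12.0 mOsm/kg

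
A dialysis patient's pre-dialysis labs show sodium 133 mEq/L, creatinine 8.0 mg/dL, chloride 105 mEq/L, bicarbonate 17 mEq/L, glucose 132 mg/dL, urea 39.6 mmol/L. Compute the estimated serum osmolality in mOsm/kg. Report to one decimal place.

312.9 mOsm/kg

Calculated osmolality = 2·Na + glucose/18 + urea
= 2·133 + 132/18 + 39.6
= 266 + 7.33 + 39.60
= 312.93 mOsm/kg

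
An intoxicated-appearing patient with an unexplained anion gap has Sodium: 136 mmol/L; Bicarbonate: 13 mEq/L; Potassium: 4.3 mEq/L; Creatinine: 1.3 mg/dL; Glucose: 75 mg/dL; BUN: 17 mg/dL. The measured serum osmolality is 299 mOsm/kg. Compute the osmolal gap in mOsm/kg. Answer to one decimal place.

Calculated osmolality = 2·Na + glucose/18 + BUN/2.8
= 2·136 + 75/18 + 17/2.8
= 272 + 4.17 + 6.07
= 282.24 mOsm/kg ≈ 282.2 mOsm/kg
Osmolar gap = measured − calculated = 299 − 282.2 = 16.8 mOsm/kg

16.8 mOsm/kg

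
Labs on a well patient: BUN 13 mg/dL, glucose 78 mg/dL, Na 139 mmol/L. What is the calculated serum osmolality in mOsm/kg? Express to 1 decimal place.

287.0 mOsm/kg

Calculated osmolality = 2·Na + glucose/18 + BUN/2.8
= 2·139 + 78/18 + 13/2.8
= 278 + 4.33 + 4.64
= 286.97 mOsm/kg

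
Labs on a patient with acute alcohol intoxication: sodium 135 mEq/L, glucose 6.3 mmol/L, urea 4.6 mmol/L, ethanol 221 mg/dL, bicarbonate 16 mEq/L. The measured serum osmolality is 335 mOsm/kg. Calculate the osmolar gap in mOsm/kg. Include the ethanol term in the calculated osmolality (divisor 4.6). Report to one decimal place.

6.1 mOsm/kg

Calculated osmolality = 2·Na + glucose + urea + ethanol/4.6
= 2·135 + 6.3 + 4.6 + 221/4.6
= 270 + 6.30 + 4.60 + 48.04
= 328.94 mOsm/kg ≈ 328.9 mOsm/kg
Osmolar gap = measured − calculated = 335 − 328.9 = 6.1 mOsm/kg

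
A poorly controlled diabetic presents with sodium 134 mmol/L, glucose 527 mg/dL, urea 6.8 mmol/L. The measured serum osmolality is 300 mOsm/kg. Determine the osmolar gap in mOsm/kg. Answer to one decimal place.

-4.1 mOsm/kg

Calculated osmolality = 2·Na + glucose/18 + urea
= 2·134 + 527/18 + 6.8
= 268 + 29.28 + 6.80
= 304.08 mOsm/kg ≈ 304.1 mOsm/kg
Osmolar gap = measured − calculated = 300 − 304.1 = -4.1 mOsm/kg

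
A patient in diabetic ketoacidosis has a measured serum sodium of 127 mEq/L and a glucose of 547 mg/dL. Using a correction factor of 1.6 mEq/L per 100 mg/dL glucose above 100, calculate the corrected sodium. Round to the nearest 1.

134 mEq/L

Corrected Na = measured Na + 1.6 · (glucose − 100)/100
= 127 + 1.6 · (547 − 100)/100
= 127 + 7.2
= 134.2 mEq/L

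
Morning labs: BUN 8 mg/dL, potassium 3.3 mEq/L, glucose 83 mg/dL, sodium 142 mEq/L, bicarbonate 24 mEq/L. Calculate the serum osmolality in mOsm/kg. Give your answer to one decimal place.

Calculated osmolality = 2·Na + glucose/18 + BUN/2.8
= 2·142 + 83/18 + 8/2.8
= 284 + 4.61 + 2.86
= 291.47 mOsm/kg

291.5 mOsm/kg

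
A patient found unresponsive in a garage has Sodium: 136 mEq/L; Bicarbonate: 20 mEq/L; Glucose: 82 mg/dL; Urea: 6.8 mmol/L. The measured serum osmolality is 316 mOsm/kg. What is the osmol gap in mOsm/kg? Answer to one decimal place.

32.6 mOsm/kg

Calculated osmolality = 2·Na + glucose/18 + urea
= 2·136 + 82/18 + 6.8
= 272 + 4.56 + 6.80
= 283.36 mOsm/kg ≈ 283.4 mOsm/kg
Osmolar gap = measured − calculated = 316 − 283.4 = 32.6 mOsm/kg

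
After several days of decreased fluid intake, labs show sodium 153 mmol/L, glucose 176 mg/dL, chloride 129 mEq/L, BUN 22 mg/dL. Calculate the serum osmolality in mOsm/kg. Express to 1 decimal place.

323.6 mOsm/kg

Calculated osmolality = 2·Na + glucose/18 + BUN/2.8
= 2·153 + 176/18 + 22/2.8
= 306 + 9.78 + 7.86
= 323.64 mOsm/kg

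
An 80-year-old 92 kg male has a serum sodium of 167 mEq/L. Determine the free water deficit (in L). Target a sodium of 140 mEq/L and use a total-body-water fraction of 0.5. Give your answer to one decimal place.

8.9 L

TBW = 0.5 · 92 = 46 L
Free water deficit = TBW · (Na/140 − 1)
= 46 · (167/140 − 1)
= 46 · 0.1929
= 8.87 L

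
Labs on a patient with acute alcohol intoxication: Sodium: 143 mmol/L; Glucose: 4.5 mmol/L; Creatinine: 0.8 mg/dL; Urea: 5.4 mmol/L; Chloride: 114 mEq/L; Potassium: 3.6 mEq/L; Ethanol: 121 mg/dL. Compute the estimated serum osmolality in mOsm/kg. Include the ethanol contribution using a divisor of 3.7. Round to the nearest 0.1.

328.6 mOsm/kg

Calculated osmolality = 2·Na + glucose + urea + ethanol/3.7
= 2·143 + 4.5 + 5.4 + 121/3.7
= 286 + 4.50 + 5.40 + 32.70
= 328.6 mOsm/kg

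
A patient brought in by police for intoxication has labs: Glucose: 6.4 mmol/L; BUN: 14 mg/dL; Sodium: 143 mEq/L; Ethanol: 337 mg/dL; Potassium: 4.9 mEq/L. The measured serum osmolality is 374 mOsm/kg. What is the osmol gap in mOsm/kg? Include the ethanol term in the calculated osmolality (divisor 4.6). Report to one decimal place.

3.3 mOsm/kg

Calculated osmolality = 2·Na + glucose + BUN/2.8 + ethanol/4.6
= 2·143 + 6.4 + 14/2.8 + 337/4.6
= 286 + 6.40 + 5 + 73.26
= 370.66 mOsm/kg ≈ 370.7 mOsm/kg
Osmolar gap = measured − calculated = 374 − 370.7 = 3.3 mOsm/kg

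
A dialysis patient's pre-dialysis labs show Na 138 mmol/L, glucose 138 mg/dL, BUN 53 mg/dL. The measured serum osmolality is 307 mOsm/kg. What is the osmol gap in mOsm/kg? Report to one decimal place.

Calculated osmolality = 2·Na + glucose/18 + BUN/2.8
= 2·138 + 138/18 + 53/2.8
= 276 + 7.67 + 18.93
= 302.6 mOsm/kg ≈ 302.6 mOsm/kg
Osmolar gap = measured − calculated = 307 − 302.6 = 4.4 mOsm/kg

4.4 mOsm/kg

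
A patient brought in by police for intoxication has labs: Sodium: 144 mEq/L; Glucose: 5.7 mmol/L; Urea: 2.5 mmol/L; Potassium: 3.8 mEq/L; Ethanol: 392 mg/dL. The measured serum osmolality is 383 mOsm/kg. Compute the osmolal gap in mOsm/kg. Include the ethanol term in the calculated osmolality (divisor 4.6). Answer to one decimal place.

1.6 mOsm/kg

Calculated osmolality = 2·Na + glucose + urea + ethanol/4.6
= 2·144 + 5.7 + 2.5 + 392/4.6
= 288 + 5.70 + 2.50 + 85.22
= 381.42 mOsm/kg ≈ 381.4 mOsm/kg
Osmolar gap = measured − calculated = 383 − 381.4 = 1.6 mOsm/kg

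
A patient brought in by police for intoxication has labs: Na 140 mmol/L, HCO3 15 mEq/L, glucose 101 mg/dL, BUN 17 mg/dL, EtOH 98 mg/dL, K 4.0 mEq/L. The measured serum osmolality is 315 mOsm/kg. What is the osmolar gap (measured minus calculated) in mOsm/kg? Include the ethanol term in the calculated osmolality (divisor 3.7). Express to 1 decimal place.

-3.2 mOsm/kg

Calculated osmolality = 2·Na + glucose/18 + BUN/2.8 + ethanol/3.7
= 2·140 + 101/18 + 17/2.8 + 98/3.7
= 280 + 5.61 + 6.07 + 26.49
= 318.17 mOsm/kg ≈ 318.2 mOsm/kg
Osmolar gap = measured − calculated = 315 − 318.2 = -3.2 mOsm/kg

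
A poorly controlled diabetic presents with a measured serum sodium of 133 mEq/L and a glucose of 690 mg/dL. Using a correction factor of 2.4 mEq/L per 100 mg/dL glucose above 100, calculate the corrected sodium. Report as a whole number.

Corrected Na = measured Na + 2.4 · (glucose − 100)/100
= 133 + 2.4 · (690 − 100)/100
= 133 + 14.2
= 147.2 mEq/L

147 mEq/L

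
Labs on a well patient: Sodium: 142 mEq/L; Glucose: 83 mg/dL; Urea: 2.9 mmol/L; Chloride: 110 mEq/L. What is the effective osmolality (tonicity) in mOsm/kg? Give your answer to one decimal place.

288.6 mOsm/kg

Effective osmolality excludes urea (freely permeant across cell membranes):
2·Na + glucose/18
= 2·142 + 83/18
= 284 + 4.61
= 288.61 mOsm/kg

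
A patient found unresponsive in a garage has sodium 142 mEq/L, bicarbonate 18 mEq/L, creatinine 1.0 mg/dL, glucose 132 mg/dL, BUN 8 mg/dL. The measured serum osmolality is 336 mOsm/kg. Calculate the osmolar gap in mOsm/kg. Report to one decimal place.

Calculated osmolality = 2·Na + glucose/18 + BUN/2.8
= 2·142 + 132/18 + 8/2.8
= 284 + 7.33 + 2.86
= 294.19 mOsm/kg ≈ 294.2 mOsm/kg
Osmolar gap = measured − calculated = 336 − 294.2 = 41.8 mOsm/kg

41.8 mOsm/kg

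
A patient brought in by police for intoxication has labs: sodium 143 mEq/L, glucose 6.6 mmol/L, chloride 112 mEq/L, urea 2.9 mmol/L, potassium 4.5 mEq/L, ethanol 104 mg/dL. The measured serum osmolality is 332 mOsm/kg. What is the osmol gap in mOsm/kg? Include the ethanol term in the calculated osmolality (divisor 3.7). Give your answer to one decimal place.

8.4 mOsm/kg

Calculated osmolality = 2·Na + glucose + urea + ethanol/3.7
= 2·143 + 6.6 + 2.9 + 104/3.7
= 286 + 6.60 + 2.90 + 28.11
= 323.61 mOsm/kg ≈ 323.6 mOsm/kg
Osmolar gap = measured − calculated = 332 − 323.6 = 8.4 mOsm/kg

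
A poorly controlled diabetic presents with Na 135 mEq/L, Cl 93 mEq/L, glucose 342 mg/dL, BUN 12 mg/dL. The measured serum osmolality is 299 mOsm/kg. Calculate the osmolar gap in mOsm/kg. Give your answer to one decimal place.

5.7 mOsm/kg

Calculated osmolality = 2·Na + glucose/18 + BUN/2.8
= 2·135 + 342/18 + 12/2.8
= 270 + 19 + 4.29
= 293.29 mOsm/kg ≈ 293.3 mOsm/kg
Osmolar gap = measured − calculated = 299 − 293.3 = 5.7 mOsm/kg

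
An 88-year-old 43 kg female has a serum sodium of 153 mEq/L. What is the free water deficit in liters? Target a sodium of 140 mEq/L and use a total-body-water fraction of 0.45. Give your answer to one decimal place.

TBW = 0.45 · 43 = 19.35 L
Free water deficit = TBW · (Na/140 − 1)
= 19.35 · (153/140 − 1)
= 19.35 · 0.0929
= 1.8 L

1.8 L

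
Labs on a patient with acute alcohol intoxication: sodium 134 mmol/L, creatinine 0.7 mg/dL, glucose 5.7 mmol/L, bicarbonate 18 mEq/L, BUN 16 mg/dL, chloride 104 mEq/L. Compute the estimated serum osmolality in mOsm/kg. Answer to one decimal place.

Calculated osmolality = 2·Na + glucose + BUN/2.8
= 2·134 + 5.7 + 16/2.8
= 268 + 5.70 + 5.71
= 279.41 mOsm/kg

279.4 mOsm/kg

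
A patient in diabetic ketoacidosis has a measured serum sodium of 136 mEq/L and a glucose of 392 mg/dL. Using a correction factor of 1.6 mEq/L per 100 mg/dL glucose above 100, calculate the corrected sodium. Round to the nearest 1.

141 mEq/L

Corrected Na = measured Na + 1.6 · (glucose − 100)/100
= 136 + 1.6 · (392 − 100)/100
= 136 + 4.7
= 140.7 mEq/L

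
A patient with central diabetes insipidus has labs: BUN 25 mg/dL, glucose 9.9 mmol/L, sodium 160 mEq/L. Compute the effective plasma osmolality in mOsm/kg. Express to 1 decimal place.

Effective osmolality excludes urea (freely permeant across cell membranes):
2·Na + glucose
= 2·160 + 9.9
= 320 + 9.9
= 329.9 mOsm/kg

329.9 mOsm/kg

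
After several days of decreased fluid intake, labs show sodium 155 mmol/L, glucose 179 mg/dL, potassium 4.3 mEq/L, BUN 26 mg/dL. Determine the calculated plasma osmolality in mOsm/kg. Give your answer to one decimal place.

Calculated osmolality = 2·Na + glucose/18 + BUN/2.8
= 2·155 + 179/18 + 26/2.8
= 310 + 9.94 + 9.29
= 329.23 mOsm/kg

329.2 mOsm/kg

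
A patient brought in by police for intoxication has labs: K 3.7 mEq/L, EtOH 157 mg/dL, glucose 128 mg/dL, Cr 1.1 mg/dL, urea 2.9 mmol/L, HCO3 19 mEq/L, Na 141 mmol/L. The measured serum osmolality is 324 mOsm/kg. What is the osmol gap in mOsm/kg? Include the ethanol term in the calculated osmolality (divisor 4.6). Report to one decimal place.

-2.1 mOsm/kg

Calculated osmolality = 2·Na + glucose/18 + urea + ethanol/4.6
= 2·141 + 128/18 + 2.9 + 157/4.6
= 282 + 7.11 + 2.90 + 34.13
= 326.14 mOsm/kg ≈ 326.1 mOsm/kg
Osmolar gap = measured − calculated = 324 − 326.1 = -2.1 mOsm/kg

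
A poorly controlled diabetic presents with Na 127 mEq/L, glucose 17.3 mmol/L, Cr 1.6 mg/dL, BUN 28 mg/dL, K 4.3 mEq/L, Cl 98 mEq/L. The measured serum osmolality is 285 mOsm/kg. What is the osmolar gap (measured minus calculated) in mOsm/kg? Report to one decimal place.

3.7 mOsm/kg

Calculated osmolality = 2·Na + glucose + BUN/2.8
= 2·127 + 17.3 + 28/2.8
= 254 + 17.30 + 10
= 281.3 mOsm/kg ≈ 281.3 mOsm/kg
Osmolar gap = measured − calculated = 285 − 281.3 = 3.7 mOsm/kg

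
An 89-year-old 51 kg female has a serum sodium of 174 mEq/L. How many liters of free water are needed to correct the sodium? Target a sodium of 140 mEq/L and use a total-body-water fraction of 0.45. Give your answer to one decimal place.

5.6 L

TBW = 0.45 · 51 = 22.95 L
Free water deficit = TBW · (Na/140 − 1)
= 22.95 · (174/140 − 1)
= 22.95 · 0.2429
= 5.57 L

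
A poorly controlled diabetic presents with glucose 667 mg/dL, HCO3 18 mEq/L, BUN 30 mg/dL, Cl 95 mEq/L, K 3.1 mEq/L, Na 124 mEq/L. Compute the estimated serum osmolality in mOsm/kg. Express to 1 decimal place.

295.8 mOsm/kg

Calculated osmolality = 2·Na + glucose/18 + BUN/2.8
= 2·124 + 667/18 + 30/2.8
= 248 + 37.06 + 10.71
= 295.77 mOsm/kg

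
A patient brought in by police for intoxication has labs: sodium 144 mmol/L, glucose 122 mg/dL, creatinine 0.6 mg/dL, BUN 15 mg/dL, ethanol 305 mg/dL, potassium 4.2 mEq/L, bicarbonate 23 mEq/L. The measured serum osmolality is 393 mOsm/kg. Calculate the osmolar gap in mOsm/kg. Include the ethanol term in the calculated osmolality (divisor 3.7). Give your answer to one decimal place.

Calculated osmolality = 2·Na + glucose/18 + BUN/2.8 + ethanol/3.7
= 2·144 + 122/18 + 15/2.8 + 305/3.7
= 288 + 6.78 + 5.36 + 82.43
= 382.57 mOsm/kg ≈ 382.6 mOsm/kg
Osmolar gap = measured − calculated = 393 − 382.6 = 10.4 mOsm/kg

10.4 mOsm/kg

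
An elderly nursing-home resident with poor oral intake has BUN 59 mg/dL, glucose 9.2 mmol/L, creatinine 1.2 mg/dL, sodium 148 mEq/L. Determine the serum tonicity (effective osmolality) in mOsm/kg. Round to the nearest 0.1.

305.2 mOsm/kg

Effective osmolality excludes urea (freely permeant across cell membranes):
2·Na + glucose
= 2·148 + 9.2
= 296 + 9.2
= 305.2 mOsm/kg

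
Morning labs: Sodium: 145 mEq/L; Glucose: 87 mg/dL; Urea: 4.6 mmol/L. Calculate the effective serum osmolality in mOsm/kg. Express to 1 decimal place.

294.8 mOsm/kg

Effective osmolality excludes urea (freely permeant across cell membranes):
2·Na + glucose/18
= 2·145 + 87/18
= 290 + 4.83
= 294.83 mOsm/kg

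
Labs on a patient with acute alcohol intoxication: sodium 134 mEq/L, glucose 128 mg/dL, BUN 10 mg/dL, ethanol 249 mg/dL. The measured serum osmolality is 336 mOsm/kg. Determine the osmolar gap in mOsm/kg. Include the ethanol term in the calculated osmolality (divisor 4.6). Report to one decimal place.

3.2 mOsm/kg

Calculated osmolality = 2·Na + glucose/18 + BUN/2.8 + ethanol/4.6
= 2·134 + 128/18 + 10/2.8 + 249/4.6
= 268 + 7.11 + 3.57 + 54.13
= 332.81 mOsm/kg ≈ 332.8 mOsm/kg
Osmolar gap = measured − calculated = 336 − 332.8 = 3.2 mOsm/kg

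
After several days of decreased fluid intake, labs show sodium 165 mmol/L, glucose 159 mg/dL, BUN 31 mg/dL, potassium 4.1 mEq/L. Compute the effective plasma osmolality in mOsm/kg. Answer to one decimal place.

Effective osmolality excludes urea (freely permeant across cell membranes):
2·Na + glucose/18
= 2·165 + 159/18
= 330 + 8.83
= 338.83 mOsm/kg

338.8 mOsm/kg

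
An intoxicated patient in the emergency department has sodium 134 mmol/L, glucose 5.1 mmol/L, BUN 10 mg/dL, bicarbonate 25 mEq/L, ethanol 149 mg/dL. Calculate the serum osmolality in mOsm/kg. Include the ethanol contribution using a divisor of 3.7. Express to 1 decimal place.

Calculated osmolality = 2·Na + glucose + BUN/2.8 + ethanol/3.7
= 2·134 + 5.1 + 10/2.8 + 149/3.7
= 268 + 5.10 + 3.57 + 40.27
= 316.94 mOsm/kg

316.9 mOsm/kg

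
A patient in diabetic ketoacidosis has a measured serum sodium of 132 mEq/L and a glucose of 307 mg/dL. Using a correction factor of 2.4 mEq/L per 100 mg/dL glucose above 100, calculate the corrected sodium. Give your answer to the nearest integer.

137 mEq/L

Corrected Na = measured Na + 2.4 · (glucose − 100)/100
= 132 + 2.4 · (307 − 100)/100
= 132 + 5
= 137 mEq/L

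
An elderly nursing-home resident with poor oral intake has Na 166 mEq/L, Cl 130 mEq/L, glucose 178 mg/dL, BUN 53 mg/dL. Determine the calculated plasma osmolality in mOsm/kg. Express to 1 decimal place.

Calculated osmolality = 2·Na + glucose/18 + BUN/2.8
= 2·166 + 178/18 + 53/2.8
= 332 + 9.89 + 18.93
= 360.82 mOsm/kg

360.8 mOsm/kg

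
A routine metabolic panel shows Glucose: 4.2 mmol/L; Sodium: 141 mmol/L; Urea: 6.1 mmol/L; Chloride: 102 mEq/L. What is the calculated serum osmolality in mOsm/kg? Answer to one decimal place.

292.3 mOsm/kg

Calculated osmolality = 2·Na + glucose + urea
= 2·141 + 4.2 + 6.1
= 282 + 4.20 + 6.10
= 292.3 mOsm/kg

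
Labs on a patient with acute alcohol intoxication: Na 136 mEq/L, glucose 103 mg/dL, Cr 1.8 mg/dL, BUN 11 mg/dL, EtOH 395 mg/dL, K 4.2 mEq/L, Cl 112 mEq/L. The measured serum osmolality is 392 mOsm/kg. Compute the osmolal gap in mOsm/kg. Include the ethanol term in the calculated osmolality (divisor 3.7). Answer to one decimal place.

3.6 mOsm/kg

Calculated osmolality = 2·Na + glucose/18 + BUN/2.8 + ethanol/3.7
= 2·136 + 103/18 + 11/2.8 + 395/3.7
= 272 + 5.72 + 3.93 + 106.76
= 388.41 mOsm/kg ≈ 388.4 mOsm/kg
Osmolar gap = measured − calculated = 392 − 388.4 = 3.6 mOsm/kg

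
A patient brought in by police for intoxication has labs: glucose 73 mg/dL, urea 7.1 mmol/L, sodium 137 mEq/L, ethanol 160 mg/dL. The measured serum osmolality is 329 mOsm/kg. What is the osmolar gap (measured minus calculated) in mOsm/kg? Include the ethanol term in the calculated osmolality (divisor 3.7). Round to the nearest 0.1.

Calculated osmolality = 2·Na + glucose/18 + urea + ethanol/3.7
= 2·137 + 73/18 + 7.1 + 160/3.7
= 274 + 4.06 + 7.10 + 43.24
= 328.4 mOsm/kg ≈ 328.4 mOsm/kg
Osmolar gap = measured − calculated = 329 − 328.4 = 0.6 mOsm/kg

0.6 mOsm/kg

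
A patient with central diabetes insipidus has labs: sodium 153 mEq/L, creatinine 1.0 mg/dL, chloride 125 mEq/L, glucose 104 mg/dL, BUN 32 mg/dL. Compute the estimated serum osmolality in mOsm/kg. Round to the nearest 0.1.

Calculated osmolality = 2·Na + glucose/18 + BUN/2.8
= 2·153 + 104/18 + 32/2.8
= 306 + 5.78 + 11.43
= 323.21 mOsm/kg

323.2 mOsm/kg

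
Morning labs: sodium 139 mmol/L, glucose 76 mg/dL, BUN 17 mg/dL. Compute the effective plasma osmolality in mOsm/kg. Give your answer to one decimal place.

Effective osmolality excludes urea (freely permeant across cell membranes):
2·Na + glucose/18
= 2·139 + 76/18
= 278 + 4.22
= 282.22 mOsm/kg

282.2 mOsm/kg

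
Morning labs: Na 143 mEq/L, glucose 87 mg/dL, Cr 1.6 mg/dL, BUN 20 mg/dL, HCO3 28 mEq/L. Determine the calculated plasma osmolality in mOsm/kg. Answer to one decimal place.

Calculated osmolality = 2·Na + glucose/18 + BUN/2.8
= 2·143 + 87/18 + 20/2.8
= 286 + 4.83 + 7.14
= 297.97 mOsm/kg

298.0 mOsm/kg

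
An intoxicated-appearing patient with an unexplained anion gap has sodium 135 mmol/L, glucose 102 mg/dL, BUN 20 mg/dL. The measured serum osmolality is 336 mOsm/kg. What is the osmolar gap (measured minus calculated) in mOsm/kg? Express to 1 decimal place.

Calculated osmolality = 2·Na + glucose/18 + BUN/2.8
= 2·135 + 102/18 + 20/2.8
= 270 + 5.67 + 7.14
= 282.81 mOsm/kg ≈ 282.8 mOsm/kg
Osmolar gap = measured − calculated = 336 − 282.8 = 53.2 mOsm/kg

53.2 mOsm/kg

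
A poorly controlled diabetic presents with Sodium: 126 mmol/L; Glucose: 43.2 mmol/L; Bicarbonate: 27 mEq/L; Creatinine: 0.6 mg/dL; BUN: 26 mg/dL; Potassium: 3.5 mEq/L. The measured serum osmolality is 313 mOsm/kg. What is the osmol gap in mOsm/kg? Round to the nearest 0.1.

Calculated osmolality = 2·Na + glucose + BUN/2.8
= 2·126 + 43.2 + 26/2.8
= 252 + 43.20 + 9.29
= 304.49 mOsm/kg ≈ 304.5 mOsm/kg
Osmolar gap = measured − calculated = 313 − 304.5 = 8.5 mOsm/kg

8.5 mOsm/kg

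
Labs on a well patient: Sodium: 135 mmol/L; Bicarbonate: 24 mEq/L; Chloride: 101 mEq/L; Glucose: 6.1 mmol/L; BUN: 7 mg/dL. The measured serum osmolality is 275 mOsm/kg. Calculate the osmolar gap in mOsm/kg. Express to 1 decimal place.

-3.6 mOsm/kg

Calculated osmolality = 2·Na + glucose + BUN/2.8
= 2·135 + 6.1 + 7/2.8
= 270 + 6.10 + 2.50
= 278.6 mOsm/kg ≈ 278.6 mOsm/kg
Osmolar gap = measured − calculated = 275 − 278.6 = -3.6 mOsm/kg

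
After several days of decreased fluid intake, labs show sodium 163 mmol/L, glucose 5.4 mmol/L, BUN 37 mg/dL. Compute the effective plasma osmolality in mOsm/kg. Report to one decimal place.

331.4 mOsm/kg

Effective osmolality excludes urea (freely permeant across cell membranes):
2·Na + glucose
= 2·163 + 5.4
= 326 + 5.4
= 331.4 mOsm/kg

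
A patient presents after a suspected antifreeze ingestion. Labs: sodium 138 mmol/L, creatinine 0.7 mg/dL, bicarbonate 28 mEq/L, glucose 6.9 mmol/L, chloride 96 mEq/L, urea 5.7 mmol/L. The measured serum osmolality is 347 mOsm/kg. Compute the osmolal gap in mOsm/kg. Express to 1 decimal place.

Calculated osmolality = 2·Na + glucose + urea
= 2·138 + 6.9 + 5.7
= 276 + 6.90 + 5.70
= 288.6 mOsm/kg ≈ 288.6 mOsm/kg
Osmolar gap = measured − calculated = 347 − 288.6 = 58.4 mOsm/kg

58.4 mOsm/kg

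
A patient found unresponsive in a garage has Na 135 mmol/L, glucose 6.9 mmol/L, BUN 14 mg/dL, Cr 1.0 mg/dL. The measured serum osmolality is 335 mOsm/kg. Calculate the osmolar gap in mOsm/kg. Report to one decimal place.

Calculated osmolality = 2·Na + glucose + BUN/2.8
= 2·135 + 6.9 + 14/2.8
= 270 + 6.90 + 5
= 281.9 mOsm/kg ≈ 281.9 mOsm/kg
Osmolar gap = measured − calculated = 335 − 281.9 = 53.1 mOsm/kg

53.1 mOsm/kg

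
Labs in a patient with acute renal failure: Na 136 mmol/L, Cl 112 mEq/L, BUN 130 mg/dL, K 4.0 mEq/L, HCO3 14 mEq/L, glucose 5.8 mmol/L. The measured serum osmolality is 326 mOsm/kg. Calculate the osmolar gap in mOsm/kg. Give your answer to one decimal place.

Calculated osmolality = 2·Na + glucose + BUN/2.8
= 2·136 + 5.8 + 130/2.8
= 272 + 5.80 + 46.43
= 324.23 mOsm/kg ≈ 324.2 mOsm/kg
Osmolar gap = measured − calculated = 326 − 324.2 = 1.8 mOsm/kg

1.8 mOsm/kg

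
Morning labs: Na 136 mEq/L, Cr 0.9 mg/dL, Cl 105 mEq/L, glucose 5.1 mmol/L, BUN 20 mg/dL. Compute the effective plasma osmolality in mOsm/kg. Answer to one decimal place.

277.1 mOsm/kg

Effective osmolality excludes urea (freely permeant across cell membranes):
2·Na + glucose
= 2·136 + 5.1
= 272 + 5.1
= 277.1 mOsm/kg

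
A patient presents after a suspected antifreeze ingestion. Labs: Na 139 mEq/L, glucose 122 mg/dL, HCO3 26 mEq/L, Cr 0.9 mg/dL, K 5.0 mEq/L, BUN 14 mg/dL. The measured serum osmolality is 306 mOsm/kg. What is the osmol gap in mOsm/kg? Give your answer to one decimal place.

16.2 mOsm/kg

Calculated osmolality = 2·Na + glucose/18 + BUN/2.8
= 2·139 + 122/18 + 14/2.8
= 278 + 6.78 + 5
= 289.78 mOsm/kg ≈ 289.8 mOsm/kg
Osmolar gap = measured − calculated = 306 − 289.8 = 16.2 mOsm/kg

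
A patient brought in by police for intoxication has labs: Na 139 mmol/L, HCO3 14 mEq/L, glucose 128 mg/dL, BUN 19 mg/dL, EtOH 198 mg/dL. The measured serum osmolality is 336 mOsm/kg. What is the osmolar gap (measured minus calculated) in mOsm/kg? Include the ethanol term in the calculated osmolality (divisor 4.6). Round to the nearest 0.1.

1.1 mOsm/kg

Calculated osmolality = 2·Na + glucose/18 + BUN/2.8 + ethanol/4.6
= 2·139 + 128/18 + 19/2.8 + 198/4.6
= 278 + 7.11 + 6.79 + 43.04
= 334.94 mOsm/kg ≈ 334.9 mOsm/kg
Osmolar gap = measured − calculated = 336 − 334.9 = 1.1 mOsm/kg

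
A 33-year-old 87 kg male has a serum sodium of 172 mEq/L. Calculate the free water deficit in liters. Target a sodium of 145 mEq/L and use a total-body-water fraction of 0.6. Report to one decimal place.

TBW = 0.6 · 87 = 52.2 L
Free water deficit = TBW · (Na/145 − 1)
= 52.2 · (172/145 − 1)
= 52.2 · 0.1862
= 9.72 L

9.7 L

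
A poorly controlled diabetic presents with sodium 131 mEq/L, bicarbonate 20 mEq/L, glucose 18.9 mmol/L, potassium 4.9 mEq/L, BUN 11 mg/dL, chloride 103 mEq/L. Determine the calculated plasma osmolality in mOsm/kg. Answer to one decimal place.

Calculated osmolality = 2·Na + glucose + BUN/2.8
= 2·131 + 18.9 + 11/2.8
= 262 + 18.90 + 3.93
= 284.83 mOsm/kg

284.8 mOsm/kg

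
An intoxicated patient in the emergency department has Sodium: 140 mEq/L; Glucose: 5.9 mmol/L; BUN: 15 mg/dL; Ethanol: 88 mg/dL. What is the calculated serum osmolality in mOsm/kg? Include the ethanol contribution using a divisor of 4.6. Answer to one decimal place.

Calculated osmolality = 2·Na + glucose + BUN/2.8 + ethanol/4.6
= 2·140 + 5.9 + 15/2.8 + 88/4.6
= 280 + 5.90 + 5.36 + 19.13
= 310.39 mOsm/kg

310.4 mOsm/kg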